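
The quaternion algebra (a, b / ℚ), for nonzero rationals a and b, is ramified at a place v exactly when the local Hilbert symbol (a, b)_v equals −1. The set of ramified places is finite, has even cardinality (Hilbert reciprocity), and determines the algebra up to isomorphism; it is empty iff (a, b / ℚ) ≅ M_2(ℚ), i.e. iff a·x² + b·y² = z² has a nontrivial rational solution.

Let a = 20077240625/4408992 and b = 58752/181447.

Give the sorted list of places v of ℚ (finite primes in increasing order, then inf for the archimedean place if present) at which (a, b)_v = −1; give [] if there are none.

[3, 17]

(a, b) ≡ (2730, 714) mod (ℚ^×)²; places V = {2, 3, 5, 7, 13, 17, 19, 23, 37, ∞}.
(a,b)_13: α=1, u≡6; β=0, v≡3 (mod 13); (6|13)=-1, (3|13)=+1; sign (−1)^0·-1^0·+1^1 = +1.
(a,b)_17: α=0, u≡3; β=1, v≡15 (mod 17); (3|17)=-1, (15|17)=+1; sign (−1)^0·-1^1·+1^0 = -1.
(a,b)_2: α=-5, β=7; u≡5, v≡5 (mod 8); ε(u)ε(v)=0·0, αω(v)=-5·1, βω(u)=7·1; sum ≡ 0  ⇒  +1.
(a,b)_37: α=2, u≡14; β=0, v≡4 (mod 37); (14|37)=-1, (4|37)=+1; sign (−1)^0·-1^0·+1^2 = +1.
(a,b)_5: α=5, u≡1; β=0, v≡1 (mod 5); (1|5)=+1, (1|5)=+1; sign (−1)^0·+1^0·+1^5 = +1.
(a,b)_7: α=-1, u≡5; β=-3, v≡2 (mod 7); (5|7)=-1, (2|7)=+1; sign (−1)^1·-1^-3·+1^-1 = +1.
(a,b)_3: α=-9, u≡1; β=3, v≡1 (mod 3); (1|3)=+1, (1|3)=+1; sign (−1)^1·+1^3·+1^-9 = -1.
(a,b)_19: α=2, u≡15; β=0, v≡5 (mod 19); (15|19)=-1, (5|19)=+1; sign (−1)^0·-1^0·+1^2 = +1.
(a,b)_23: α=0, u≡8; β=-2, v≡18 (mod 23); (8|23)=+1, (18|23)=+1; sign (−1)^0·+1^-2·+1^0 = +1.
(a,b)_∞: sgn(2730)=+, sgn(714)=+, so +1.
Ram(2730, 714) = {3, 17}; no ℚ_3-point on the conic.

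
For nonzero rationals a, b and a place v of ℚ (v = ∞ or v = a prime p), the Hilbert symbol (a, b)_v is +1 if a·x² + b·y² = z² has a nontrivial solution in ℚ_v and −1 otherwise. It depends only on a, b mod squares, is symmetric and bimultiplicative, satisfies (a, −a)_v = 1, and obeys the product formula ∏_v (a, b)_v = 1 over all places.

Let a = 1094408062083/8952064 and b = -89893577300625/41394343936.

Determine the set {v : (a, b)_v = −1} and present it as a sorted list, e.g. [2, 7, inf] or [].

(a, b) ≡ (483, -161) mod (ℚ^×)²; places V = {2, 3, 5, 7, 11, 17, 23, 41, 43, ∞}.
(a,b)_23: α=1, u≡17; β=1, v≡4 (mod 23); (17|23)=-1, (4|23)=+1; sign (−1)^1·-1^1·+1^1 = +1.
(a,b)_43: α=2, u≡4; β=0, v≡17 (mod 43); (4|43)=+1, (17|43)=+1; sign (−1)^0·+1^0·+1^2 = +1.
(a,b)_11: α=-2, u≡8; β=-2, v≡4 (mod 11); (8|11)=-1, (4|11)=+1; sign (−1)^0·-1^-2·+1^-2 = +1.
(a,b)_∞: sgn(483)=+, sgn(-161)=−, so +1.
(a,b)_3: α=7, u≡2; β=12, v≡1 (mod 3); (2|3)=-1, (1|3)=+1; sign (−1)^0·-1^12·+1^7 = +1.
(a,b)_17: α=-2, u≡12; β=-4, v≡9 (mod 17); (12|17)=-1, (9|17)=+1; sign (−1)^0·-1^-4·+1^-2 = +1.
(a,b)_7: α=1, u≡3; β=1, v≡3 (mod 7); (3|7)=-1, (3|7)=-1; sign (−1)^1·-1^1·-1^1 = -1.
(a,b)_2: α=-8, β=-12; u≡3, v≡7 (mod 8); ε(u)ε(v)=1·1, αω(v)=-8·0, βω(u)=-12·1; sum ≡ 1  ⇒  -1.
(a,b)_5: α=0, u≡2; β=4, v≡4 (mod 5); (2|5)=-1, (4|5)=+1; sign (−1)^0·-1^4·+1^0 = +1.
(a,b)_41: α=2, u≡37; β=2, v≡17 (mod 41); (37|41)=+1, (17|41)=-1; sign (−1)^0·+1^2·-1^2 = +1.
(483, -161 / ℚ) ramifies at {2, 7}: a division algebra.

[2, 7]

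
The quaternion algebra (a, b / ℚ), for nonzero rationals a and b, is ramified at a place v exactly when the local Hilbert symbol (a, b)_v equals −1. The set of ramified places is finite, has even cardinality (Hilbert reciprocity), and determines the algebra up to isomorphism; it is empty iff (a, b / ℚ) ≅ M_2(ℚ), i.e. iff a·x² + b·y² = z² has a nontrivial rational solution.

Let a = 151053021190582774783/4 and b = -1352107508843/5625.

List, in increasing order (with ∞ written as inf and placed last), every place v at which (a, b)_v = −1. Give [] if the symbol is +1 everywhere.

[31, 53]

(a, b) ≡ (247, -22162427) mod (ℚ^×)²; places V = {2, 3, 5, 7, 13, 19, 31, 41, 47, 53, ∞}.
(a,b)_19: α=3, u≡10; β=2, v≡1 (mod 19); (10|19)=-1, (1|19)=+1; sign (−1)^0·-1^2·+1^3 = +1.
(a,b)_5: α=0, u≡2; β=-4, v≡3 (mod 5); (2|5)=-1, (3|5)=-1; sign (−1)^0·-1^-4·-1^0 = +1.
(a,b)_13: α=3, u≡8; β=2, v≡9 (mod 13); (8|13)=-1, (9|13)=+1; sign (−1)^0·-1^2·+1^3 = +1.
(a,b)_31: α=2, u≡13; β=1, v≡7 (mod 31); (13|31)=-1, (7|31)=+1; sign (−1)^0·-1^1·+1^2 = -1.
(a,b)_∞: sgn(247)=+, sgn(-22162427)=−, so +1.
(a,b)_47: α=2, u≡27; β=1, v≡45 (mod 47); (27|47)=+1, (45|47)=-1; sign (−1)^0·+1^1·-1^2 = +1.
(a,b)_7: α=0, u≡4; β=1, v≡4 (mod 7); (4|7)=+1, (4|7)=+1; sign (−1)^0·+1^1·+1^0 = +1.
(a,b)_41: α=2, u≡40; β=1, v≡15 (mod 41); (40|41)=+1, (15|41)=-1; sign (−1)^0·+1^1·-1^2 = +1.
(a,b)_2: α=-2, β=0; u≡7, v≡5 (mod 8); ε(u)ε(v)=1·0, αω(v)=-2·1, βω(u)=0·0; sum ≡ 0  ⇒  +1.
(a,b)_53: α=2, u≡35; β=1, v≡17 (mod 53); (35|53)=-1, (17|53)=+1; sign (−1)^0·-1^1·+1^2 = -1.
(a,b)_3: α=0, u≡1; β=-2, v≡1 (mod 3); (1|3)=+1, (1|3)=+1; sign (−1)^0·+1^-2·+1^0 = +1.
Ram(247, -22162427) = {31, 53}; no ℚ_31-point on the conic.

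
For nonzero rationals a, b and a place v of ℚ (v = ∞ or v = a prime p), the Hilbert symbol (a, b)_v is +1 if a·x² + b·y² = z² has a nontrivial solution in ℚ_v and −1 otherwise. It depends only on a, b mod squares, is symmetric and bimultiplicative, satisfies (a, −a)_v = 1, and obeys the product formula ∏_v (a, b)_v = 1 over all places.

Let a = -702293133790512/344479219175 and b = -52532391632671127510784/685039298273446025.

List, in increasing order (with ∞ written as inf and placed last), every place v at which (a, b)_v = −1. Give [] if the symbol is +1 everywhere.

(a, b) ≡ (-861, -6519) mod (ℚ^×)²; places V = {2, 3, 5, 7, 11, 13, 41, 53, ∞}.
(a,b)_5: α=-2, u≡4; β=-2, v≡1 (mod 5); (4|5)=+1, (1|5)=+1; sign (−1)^0·+1^-2·+1^-2 = +1.
(a,b)_2: α=4, β=8; u≡3, v≡1 (mod 8); ε(u)ε(v)=1·0, αω(v)=4·0, βω(u)=8·1; sum ≡ 0  ⇒  +1.
(a,b)_41: α=-3, u≡37; β=-5, v≡8 (mod 41); (37|41)=+1, (8|41)=+1; sign (−1)^0·+1^-5·+1^-3 = +1.
(a,b)_11: α=2, u≡6; β=4, v≡4 (mod 11); (6|11)=-1, (4|11)=+1; sign (−1)^0·-1^4·+1^2 = +1.
(a,b)_7: α=-1, u≡3; β=-2, v≡6 (mod 7); (3|7)=-1, (6|7)=-1; sign (−1)^0·-1^-2·-1^-1 = -1.
(a,b)_3: α=17, u≡1; β=23, v≡2 (mod 3); (1|3)=+1, (2|3)=-1; sign (−1)^1·+1^23·-1^17 = +1.
(a,b)_∞: sgn(-861)=−, sgn(-6519)=−, so -1.
(a,b)_13: α=-4, u≡1; β=-6, v≡6 (mod 13); (1|13)=+1, (6|13)=-1; sign (−1)^0·+1^-6·-1^-4 = +1.
(a,b)_53: α=2, u≡47; β=3, v≡17 (mod 53); (47|53)=+1, (17|53)=+1; sign (−1)^0·+1^3·+1^2 = +1.
(-861, -6519 / ℚ) ramifies at {7, ∞}: a division algebra.

[7, inf]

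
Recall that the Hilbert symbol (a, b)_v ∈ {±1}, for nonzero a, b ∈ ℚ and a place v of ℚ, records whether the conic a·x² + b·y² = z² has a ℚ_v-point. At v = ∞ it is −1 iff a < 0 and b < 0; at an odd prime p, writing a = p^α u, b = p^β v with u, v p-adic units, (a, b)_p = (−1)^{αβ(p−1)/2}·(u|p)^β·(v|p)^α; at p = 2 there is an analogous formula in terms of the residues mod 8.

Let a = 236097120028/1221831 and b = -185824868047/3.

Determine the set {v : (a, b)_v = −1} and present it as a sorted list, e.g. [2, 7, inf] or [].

Mod squares: a ≡ 27417, b ≡ -10101. Check v ∈ {∞, 2, 3, 7, 11, 13, 17, 19, 23, 37, 59}.
v=∞: 27417 > 0 and -10101 < 0  ⇒  (a,b)_∞ = +1.
v=13: a=13^-1·(≡12), b=13^1·(≡12) mod 13; (12|13)=+1, (12|13)=+1; (−1)^{-1·1·6}·(+1)^1·(+1)^-1 = +1.
v=7: a=7^4·(≡3), b=7^1·(≡5) mod 7; (3|7)=-1, (5|7)=-1; (−1)^{4·1·3}·(-1)^1·(-1)^4 = -1.
v=23: a=23^0·(≡13), b=23^2·(≡20) mod 23; (13|23)=+1, (20|23)=-1; (−1)^{0·2·11}·(+1)^2·(-1)^0 = +1.
v=59: a=59^-2·(≡36), b=59^0·(≡6) mod 59; (36|59)=+1, (6|59)=-1; (−1)^{-2·0·29}·(+1)^0·(-1)^-2 = +1.
v=17: a=17^2·(≡8), b=17^2·(≡3) mod 17; (8|17)=+1, (3|17)=-1; (−1)^{2·2·8}·(+1)^2·(-1)^2 = +1.
v=3: a=3^-3·(≡1), b=3^-1·(≡2) mod 3; (1|3)=+1, (2|3)=-1; (−1)^{-3·-1·1}·(+1)^-1·(-1)^-3 = +1.
v=11: a=11^2·(≡5), b=11^0·(≡2) mod 11; (5|11)=+1, (2|11)=-1; (−1)^{2·0·5}·(+1)^0·(-1)^2 = +1.
v=2: v_2(a)=2, v_2(b)=0; units ≡ 1, 3 (mod 8); ε·ε+αω+βω = 0·1+2·1+0·0 ≡ 0  ⇒  (a,b)_2 = +1.
v=37: a=37^1·(≡9), b=37^1·(≡32) mod 37; (9|37)=+1, (32|37)=-1; (−1)^{1·1·18}·(+1)^1·(-1)^1 = -1.
v=19: a=19^1·(≡12), b=19^2·(≡16) mod 19; (12|19)=-1, (16|19)=+1; (−1)^{1·2·9}·(-1)^2·(+1)^1 = +1.
(27417, -10101 / ℚ) ramifies at {7, 37}: a division algebra.

[7, 37]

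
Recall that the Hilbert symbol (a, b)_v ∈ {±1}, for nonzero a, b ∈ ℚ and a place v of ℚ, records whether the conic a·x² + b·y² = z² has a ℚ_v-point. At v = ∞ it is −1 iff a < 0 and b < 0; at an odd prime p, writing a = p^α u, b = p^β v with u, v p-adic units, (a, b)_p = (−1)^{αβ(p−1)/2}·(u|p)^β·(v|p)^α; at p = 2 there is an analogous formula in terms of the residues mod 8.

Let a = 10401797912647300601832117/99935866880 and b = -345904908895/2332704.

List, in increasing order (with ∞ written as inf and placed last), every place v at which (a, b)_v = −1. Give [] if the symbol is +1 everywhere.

(a, b) ≡ (65, -98670) mod (ℚ^×)²; places V = {2, 3, 5, 7, 11, 13, 23, 41, 47, 53, ∞}.
(a,b)_7: α=2, u≡1; β=2, v≡2 (mod 7); (1|7)=+1, (2|7)=+1; sign (−1)^0·+1^2·+1^2 = +1.
(a,b)_11: α=0, u≡8; β=-1, v≡8 (mod 11); (8|11)=-1, (8|11)=-1; sign (−1)^0·-1^-1·-1^0 = -1.
(a,b)_∞: sgn(65)=+, sgn(-98670)=−, so +1.
(a,b)_3: α=4, u≡2; β=-1, v≡2 (mod 3); (2|3)=-1, (2|3)=-1; sign (−1)^0·-1^-1·-1^4 = -1.
(a,b)_5: α=-1, u≡2; β=1, v≡4 (mod 5); (2|5)=-1, (4|5)=+1; sign (−1)^0·-1^1·+1^-1 = -1.
(a,b)_41: α=6, u≡6; β=2, v≡28 (mod 41); (6|41)=-1, (28|41)=-1; sign (−1)^0·-1^2·-1^6 = +1.
(a,b)_47: α=-4, u≡3; β=-2, v≡5 (mod 47); (3|47)=+1, (5|47)=-1; sign (−1)^0·+1^-2·-1^-4 = +1.
(a,b)_53: α=2, u≡3; β=2, v≡9 (mod 53); (3|53)=-1, (9|53)=+1; sign (−1)^0·-1^2·+1^2 = +1.
(a,b)_2: α=-12, β=-5; u≡1, v≡1 (mod 8); ε(u)ε(v)=0·0, αω(v)=-12·0, βω(u)=-5·0; sum ≡ 0  ⇒  +1.
(a,b)_23: α=2, u≡19; β=1, v≡10 (mod 23); (19|23)=-1, (10|23)=-1; sign (−1)^0·-1^1·-1^2 = -1.
(a,b)_13: α=5, u≡11; β=1, v≡8 (mod 13); (11|13)=-1, (8|13)=-1; sign (−1)^0·-1^1·-1^5 = +1.
Ram(65, -98670) = {3, 5, 11, 23}; no ℚ_3-point on the conic.

[3, 5, 11, 23]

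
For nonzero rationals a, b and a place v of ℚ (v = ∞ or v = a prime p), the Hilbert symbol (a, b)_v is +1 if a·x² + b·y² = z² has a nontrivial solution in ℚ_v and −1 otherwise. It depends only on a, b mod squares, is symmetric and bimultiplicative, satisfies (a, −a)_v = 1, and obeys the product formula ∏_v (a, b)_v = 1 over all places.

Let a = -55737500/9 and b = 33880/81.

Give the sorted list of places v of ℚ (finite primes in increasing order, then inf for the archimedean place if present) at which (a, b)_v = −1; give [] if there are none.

Mod squares: a ≡ -455, b ≡ 70. Check v ∈ {∞, 2, 3, 5, 7, 11, 13}.
v=11: a=11^0·(≡8), b=11^2·(≡4) mod 11; (8|11)=-1, (4|11)=+1; (−1)^{0·2·5}·(-1)^2·(+1)^0 = +1.
v=13: a=13^1·(≡12), b=13^0·(≡5) mod 13; (12|13)=+1, (5|13)=-1; (−1)^{1·0·6}·(+1)^0·(-1)^1 = -1.
v=2: v_2(a)=2, v_2(b)=3; units ≡ 1, 3 (mod 8); ε·ε+αω+βω = 0·1+2·1+3·0 ≡ 0  ⇒  (a,b)_2 = +1.
v=∞: -455 < 0 and 70 > 0  ⇒  (a,b)_∞ = +1.
v=3: a=3^-2·(≡1), b=3^-4·(≡1) mod 3; (1|3)=+1, (1|3)=+1; (−1)^{-2·-4·1}·(+1)^-4·(+1)^-2 = +1.
v=7: a=7^3·(≡6), b=7^1·(≡6) mod 7; (6|7)=-1, (6|7)=-1; (−1)^{3·1·3}·(-1)^1·(-1)^3 = -1.
v=5: a=5^5·(≡1), b=5^1·(≡1) mod 5; (1|5)=+1, (1|5)=+1; (−1)^{5·1·2}·(+1)^1·(+1)^5 = +1.
(-455, 70 / ℚ) ramifies at {7, 13}: a division algebra.

[7, 13]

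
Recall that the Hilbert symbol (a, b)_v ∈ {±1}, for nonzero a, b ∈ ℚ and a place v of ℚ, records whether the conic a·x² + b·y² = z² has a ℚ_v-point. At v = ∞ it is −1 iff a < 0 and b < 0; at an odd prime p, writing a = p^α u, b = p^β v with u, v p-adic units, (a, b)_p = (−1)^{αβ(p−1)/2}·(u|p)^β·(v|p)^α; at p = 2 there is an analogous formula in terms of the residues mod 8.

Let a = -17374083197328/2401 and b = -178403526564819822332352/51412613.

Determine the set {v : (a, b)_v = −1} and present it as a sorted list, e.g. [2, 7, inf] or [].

(a, b) ≡ (-4433, -20539) mod (ℚ^×)²; places V = {2, 3, 7, 11, 13, 19, 23, 31, 37, 47, ∞}.
(a,b)_47: α=2, u≡27; β=3, v≡29 (mod 47); (27|47)=+1, (29|47)=-1; sign (−1)^0·+1^3·-1^2 = +1.
(a,b)_∞: sgn(-4433)=−, sgn(-20539)=−, so -1.
(a,b)_11: α=1, u≡1; β=2, v≡1 (mod 11); (1|11)=+1, (1|11)=+1; sign (−1)^0·+1^2·+1^1 = +1.
(a,b)_19: α=0, u≡10; β=-1, v≡10 (mod 19); (10|19)=-1, (10|19)=-1; sign (−1)^0·-1^-1·-1^0 = -1.
(a,b)_7: α=-4, u≡3; β=-6, v≡5 (mod 7); (3|7)=-1, (5|7)=-1; sign (−1)^0·-1^-6·-1^-4 = +1.
(a,b)_23: α=0, u≡18; β=-1, v≡1 (mod 23); (18|23)=+1, (1|23)=+1; sign (−1)^0·+1^-1·+1^0 = +1.
(a,b)_2: α=4, β=6; u≡7, v≡5 (mod 8); ε(u)ε(v)=1·0, αω(v)=4·1, βω(u)=6·0; sum ≡ 0  ⇒  +1.
(a,b)_3: α=4, u≡1; β=6, v≡2 (mod 3); (1|3)=+1, (2|3)=-1; sign (−1)^0·+1^6·-1^4 = +1.
(a,b)_37: α=2, u≡10; β=4, v≡4 (mod 37); (10|37)=+1, (4|37)=+1; sign (−1)^0·+1^4·+1^2 = +1.
(a,b)_13: α=1, u≡12; β=2, v≡1 (mod 13); (12|13)=+1, (1|13)=+1; sign (−1)^0·+1^2·+1^1 = +1.
(a,b)_31: α=1, u≡29; β=2, v≡9 (mod 31); (29|31)=-1, (9|31)=+1; sign (−1)^0·-1^2·+1^1 = +1.
|Ram(-4433, -20539)| = 2, even; anisotropic at {19, ∞}.

[19, inf]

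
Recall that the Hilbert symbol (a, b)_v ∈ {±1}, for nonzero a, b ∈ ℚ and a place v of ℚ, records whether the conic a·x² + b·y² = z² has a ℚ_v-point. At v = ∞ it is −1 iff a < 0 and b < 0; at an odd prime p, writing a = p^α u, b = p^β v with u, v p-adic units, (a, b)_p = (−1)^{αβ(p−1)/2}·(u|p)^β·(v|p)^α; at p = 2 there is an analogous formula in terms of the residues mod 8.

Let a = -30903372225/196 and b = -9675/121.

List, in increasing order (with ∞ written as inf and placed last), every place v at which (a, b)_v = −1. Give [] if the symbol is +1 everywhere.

(a, b) ≡ (-137348321, -43) mod (ℚ^×)²; places V = {2, 3, 5, 7, 11, 17, 19, 29, 31, 43, ∞}.
(a,b)_3: α=2, u≡1; β=2, v≡2 (mod 3); (1|3)=+1, (2|3)=-1; sign (−1)^0·+1^2·-1^2 = +1.
(a,b)_43: α=1, u≡2; β=1, v≡12 (mod 43); (2|43)=-1, (12|43)=-1; sign (−1)^1·-1^1·-1^1 = -1.
(a,b)_5: α=2, u≡1; β=2, v≡3 (mod 5); (1|5)=+1, (3|5)=-1; sign (−1)^0·+1^2·-1^2 = +1.
(a,b)_19: α=1, u≡12; β=0, v≡13 (mod 19); (12|19)=-1, (13|19)=-1; sign (−1)^0·-1^0·-1^1 = -1.
(a,b)_31: α=1, u≡30; β=0, v≡1 (mod 31); (30|31)=-1, (1|31)=+1; sign (−1)^0·-1^0·+1^1 = +1.
(a,b)_17: α=1, u≡6; β=0, v≡16 (mod 17); (6|17)=-1, (16|17)=+1; sign (−1)^0·-1^0·+1^1 = +1.
(a,b)_11: α=1, u≡8; β=-2, v≡5 (mod 11); (8|11)=-1, (5|11)=+1; sign (−1)^0·-1^-2·+1^1 = +1.
(a,b)_∞: sgn(-137348321)=−, sgn(-43)=−, so -1.
(a,b)_2: α=-2, β=0; u≡7, v≡5 (mod 8); ε(u)ε(v)=1·0, αω(v)=-2·1, βω(u)=0·0; sum ≡ 0  ⇒  +1.
(a,b)_7: α=-2, u≡4; β=0, v≡3 (mod 7); (4|7)=+1, (3|7)=-1; sign (−1)^0·+1^0·-1^-2 = +1.
(a,b)_29: α=1, u≡15; β=0, v≡8 (mod 29); (15|29)=-1, (8|29)=-1; sign (−1)^0·-1^0·-1^1 = -1.
Ram(-137348321, -43) = {19, 29, 43, ∞}; no ℚ_19-point on the conic.

[19, 29, 43, inf]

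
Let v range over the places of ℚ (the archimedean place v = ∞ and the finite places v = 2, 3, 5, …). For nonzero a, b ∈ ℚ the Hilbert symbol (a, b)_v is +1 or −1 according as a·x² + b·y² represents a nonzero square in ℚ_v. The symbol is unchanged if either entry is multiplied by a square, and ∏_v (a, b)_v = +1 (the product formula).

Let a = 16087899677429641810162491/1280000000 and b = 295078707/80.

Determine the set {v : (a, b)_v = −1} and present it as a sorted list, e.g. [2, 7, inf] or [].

Mod squares: a ≡ 8855, b ≡ 150535. Check v ∈ {∞, 2, 3, 5, 7, 11, 17, 19, 23}.
v=2: v_2(a)=-14, v_2(b)=-4; units ≡ 7, 7 (mod 8); ε·ε+αω+βω = 1·1+-14·0+-4·0 ≡ 1  ⇒  (a,b)_2 = -1.
v=17: a=17^4·(≡4), b=17^1·(≡15) mod 17; (4|17)=+1, (15|17)=+1; (−1)^{4·1·8}·(+1)^1·(+1)^4 = +1.
v=5: a=5^-7·(≡4), b=5^-1·(≡2) mod 5; (4|5)=+1, (2|5)=-1; (−1)^{-7·-1·2}·(+1)^-1·(-1)^-7 = -1.
v=3: a=3^8·(≡2), b=3^4·(≡1) mod 3; (2|3)=-1, (1|3)=+1; (−1)^{8·4·1}·(-1)^4·(+1)^8 = +1.
v=23: a=23^3·(≡17), b=23^1·(≡12) mod 23; (17|23)=-1, (12|23)=+1; (−1)^{3·1·11}·(-1)^1·(+1)^3 = +1.
v=7: a=7^3·(≡5), b=7^1·(≡1) mod 7; (5|7)=-1, (1|7)=+1; (−1)^{3·1·3}·(-1)^1·(+1)^3 = +1.
v=∞: 8855 > 0 and 150535 > 0  ⇒  (a,b)_∞ = +1.
v=19: a=19^2·(≡1), b=19^0·(≡6) mod 19; (1|19)=+1, (6|19)=+1; (−1)^{2·0·9}·(+1)^0·(+1)^2 = +1.
v=11: a=11^7·(≡10), b=11^3·(≡1) mod 11; (10|11)=-1, (1|11)=+1; (−1)^{7·3·5}·(-1)^3·(+1)^7 = +1.
Ram(8855, 150535) = {2, 5}; no ℚ_2-point on the conic.

[2, 5]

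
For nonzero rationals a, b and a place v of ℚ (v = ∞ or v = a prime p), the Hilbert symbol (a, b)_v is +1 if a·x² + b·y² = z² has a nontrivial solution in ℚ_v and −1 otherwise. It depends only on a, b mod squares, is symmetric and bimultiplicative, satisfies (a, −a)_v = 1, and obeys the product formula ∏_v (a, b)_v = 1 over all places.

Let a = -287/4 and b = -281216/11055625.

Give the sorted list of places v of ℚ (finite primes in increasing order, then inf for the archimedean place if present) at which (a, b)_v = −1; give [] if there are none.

(a, b) ≡ (-287, -26) mod (ℚ^×)²; places V = {2, 5, 7, 13, 19, 41, ∞}.
(a,b)_2: α=-2, β=7; u≡1, v≡3 (mod 8); ε(u)ε(v)=0·1, αω(v)=-2·1, βω(u)=7·0; sum ≡ 0  ⇒  +1.
(a,b)_13: α=0, u≡3; β=3, v≡6 (mod 13); (3|13)=+1, (6|13)=-1; sign (−1)^0·+1^3·-1^0 = +1.
(a,b)_5: α=0, u≡2; β=-4, v≡1 (mod 5); (2|5)=-1, (1|5)=+1; sign (−1)^0·-1^-4·+1^0 = +1.
(a,b)_∞: sgn(-287)=−, sgn(-26)=−, so -1.
(a,b)_19: α=0, u≡9; β=-2, v≡18 (mod 19); (9|19)=+1, (18|19)=-1; sign (−1)^0·+1^-2·-1^0 = +1.
(a,b)_7: α=1, u≡2; β=-2, v≡2 (mod 7); (2|7)=+1, (2|7)=+1; sign (−1)^0·+1^-2·+1^1 = +1.
(a,b)_41: α=1, u≡29; β=0, v≡13 (mod 41); (29|41)=-1, (13|41)=-1; sign (−1)^0·-1^0·-1^1 = -1.
(-287, -26 / ℚ) ramifies at {41, ∞}: a division algebra.

[41, inf]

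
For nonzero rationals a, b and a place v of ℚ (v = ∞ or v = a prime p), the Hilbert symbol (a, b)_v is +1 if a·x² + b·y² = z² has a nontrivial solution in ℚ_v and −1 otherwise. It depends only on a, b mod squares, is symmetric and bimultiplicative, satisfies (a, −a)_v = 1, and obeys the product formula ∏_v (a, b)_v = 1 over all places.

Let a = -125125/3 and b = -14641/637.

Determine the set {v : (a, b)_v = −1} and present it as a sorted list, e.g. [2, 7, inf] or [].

Mod squares: a ≡ -15015, b ≡ -13. Check v ∈ {∞, 2, 3, 5, 7, 11, 13}.
v=11: a=11^1·(≡7), b=11^4·(≡1) mod 11; (7|11)=-1, (1|11)=+1; (−1)^{1·4·5}·(-1)^4·(+1)^1 = +1.
v=2: v_2(a)=0, v_2(b)=0; units ≡ 1, 3 (mod 8); ε·ε+αω+βω = 0·1+0·1+0·0 ≡ 0  ⇒  (a,b)_2 = +1.
v=3: a=3^-1·(≡2), b=3^0·(≡2) mod 3; (2|3)=-1, (2|3)=-1; (−1)^{-1·0·1}·(-1)^0·(-1)^-1 = -1.
v=13: a=13^1·(≡7), b=13^-1·(≡1) mod 13; (7|13)=-1, (1|13)=+1; (−1)^{1·-1·6}·(-1)^-1·(+1)^1 = -1.
v=5: a=5^3·(≡3), b=5^0·(≡2) mod 5; (3|5)=-1, (2|5)=-1; (−1)^{3·0·2}·(-1)^0·(-1)^3 = -1.
v=7: a=7^1·(≡1), b=7^-2·(≡4) mod 7; (1|7)=+1, (4|7)=+1; (−1)^{1·-2·3}·(+1)^-2·(+1)^1 = +1.
v=∞: -15015 < 0 and -13 < 0  ⇒  (a,b)_∞ = -1.
|Ram(-15015, -13)| = 4, even; anisotropic at {3, 5, 13, ∞}.

[3, 5, 13, inf]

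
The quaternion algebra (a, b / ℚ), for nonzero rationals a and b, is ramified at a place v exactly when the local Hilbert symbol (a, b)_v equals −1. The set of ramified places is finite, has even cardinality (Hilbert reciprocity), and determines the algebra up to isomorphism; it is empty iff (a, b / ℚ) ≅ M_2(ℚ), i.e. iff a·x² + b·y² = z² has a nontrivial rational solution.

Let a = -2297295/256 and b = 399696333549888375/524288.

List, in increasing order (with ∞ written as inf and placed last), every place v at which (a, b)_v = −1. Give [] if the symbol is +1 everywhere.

(a, b) ≡ (-255255, 1870) mod (ℚ^×)²; places V = {2, 3, 5, 7, 11, 13, 17, ∞}.
(a,b)_17: α=1, u≡15; β=3, v≡9 (mod 17); (15|17)=+1, (9|17)=+1; sign (−1)^0·+1^3·+1^1 = +1.
(a,b)_11: α=1, u≡4; β=3, v≡9 (mod 11); (4|11)=+1, (9|11)=+1; sign (−1)^1·+1^3·+1^1 = -1.
(a,b)_5: α=1, u≡1; β=3, v≡4 (mod 5); (1|5)=+1, (4|5)=+1; sign (−1)^0·+1^3·+1^1 = +1.
(a,b)_7: α=1, u≡6; β=2, v≡2 (mod 7); (6|7)=-1, (2|7)=+1; sign (−1)^0·-1^2·+1^1 = +1.
(a,b)_3: α=3, u≡1; β=10, v≡1 (mod 3); (1|3)=+1, (1|3)=+1; sign (−1)^0·+1^10·+1^3 = +1.
(a,b)_2: α=-8, β=-19; u≡1, v≡7 (mod 8); ε(u)ε(v)=0·1, αω(v)=-8·0, βω(u)=-19·0; sum ≡ 0  ⇒  +1.
(a,b)_∞: sgn(-255255)=−, sgn(1870)=+, so +1.
(a,b)_13: α=1, u≡8; β=2, v≡2 (mod 13); (8|13)=-1, (2|13)=-1; sign (−1)^0·-1^2·-1^1 = -1.
|Ram(-255255, 1870)| = 2, even; anisotropic at {11, 13}.

[11, 13]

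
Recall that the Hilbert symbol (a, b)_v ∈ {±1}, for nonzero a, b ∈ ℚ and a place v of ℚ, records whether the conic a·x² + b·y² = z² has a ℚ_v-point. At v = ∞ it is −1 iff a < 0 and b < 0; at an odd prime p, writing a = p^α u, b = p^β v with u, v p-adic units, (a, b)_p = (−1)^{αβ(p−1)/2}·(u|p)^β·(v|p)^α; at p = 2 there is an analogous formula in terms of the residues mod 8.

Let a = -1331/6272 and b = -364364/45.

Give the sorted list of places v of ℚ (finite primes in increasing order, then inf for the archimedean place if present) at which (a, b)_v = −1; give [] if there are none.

[5, inf]

Mod squares: a ≡ -22, b ≡ -55. Check v ∈ {∞, 2, 3, 5, 7, 11, 13}.
v=3: a=3^0·(≡2), b=3^-2·(≡2) mod 3; (2|3)=-1, (2|3)=-1; (−1)^{0·-2·1}·(-1)^-2·(-1)^0 = +1.
v=2: v_2(a)=-7, v_2(b)=2; units ≡ 5, 1 (mod 8); ε·ε+αω+βω = 0·0+-7·0+2·1 ≡ 0  ⇒  (a,b)_2 = +1.
v=13: a=13^0·(≡10), b=13^2·(≡9) mod 13; (10|13)=+1, (9|13)=+1; (−1)^{0·2·6}·(+1)^2·(+1)^0 = +1.
v=5: a=5^0·(≡2), b=5^-1·(≡4) mod 5; (2|5)=-1, (4|5)=+1; (−1)^{0·-1·2}·(-1)^-1·(+1)^0 = -1.
v=7: a=7^-2·(≡3), b=7^2·(≡4) mod 7; (3|7)=-1, (4|7)=+1; (−1)^{-2·2·3}·(-1)^2·(+1)^-2 = +1.
v=11: a=11^3·(≡5), b=11^1·(≡8) mod 11; (5|11)=+1, (8|11)=-1; (−1)^{3·1·5}·(+1)^1·(-1)^3 = +1.
v=∞: -22 < 0 and -55 < 0  ⇒  (a,b)_∞ = -1.
|Ram(-22, -55)| = 2, even; anisotropic at {5, ∞}.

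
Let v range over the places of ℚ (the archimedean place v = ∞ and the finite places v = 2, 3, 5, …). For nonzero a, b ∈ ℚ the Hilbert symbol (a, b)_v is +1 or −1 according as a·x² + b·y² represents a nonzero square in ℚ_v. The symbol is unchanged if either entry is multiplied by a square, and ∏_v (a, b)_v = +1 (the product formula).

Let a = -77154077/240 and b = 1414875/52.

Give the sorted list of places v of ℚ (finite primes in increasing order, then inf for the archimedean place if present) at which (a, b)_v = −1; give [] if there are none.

Mod squares: a ≡ -1155, b ≡ 15015. Check v ∈ {∞, 2, 3, 5, 7, 11, 13}.
v=11: a=11^3·(≡4), b=11^1·(≡3) mod 11; (4|11)=+1, (3|11)=+1; (−1)^{3·1·5}·(+1)^1·(+1)^3 = -1.
v=2: v_2(a)=-4, v_2(b)=-2; units ≡ 5, 7 (mod 8); ε·ε+αω+βω = 0·1+-4·0+-2·1 ≡ 0  ⇒  (a,b)_2 = +1.
v=7: a=7^3·(≡3), b=7^3·(≡3) mod 7; (3|7)=-1, (3|7)=-1; (−1)^{3·3·3}·(-1)^3·(-1)^3 = -1.
v=5: a=5^-1·(≡1), b=5^3·(≡2) mod 5; (1|5)=+1, (2|5)=-1; (−1)^{-1·3·2}·(+1)^3·(-1)^-1 = -1.
v=∞: -1155 < 0 and 15015 > 0  ⇒  (a,b)_∞ = +1.
v=13: a=13^2·(≡11), b=13^-1·(≡5) mod 13; (11|13)=-1, (5|13)=-1; (−1)^{2·-1·6}·(-1)^-1·(-1)^2 = -1.
v=3: a=3^-1·(≡2), b=3^1·(≡1) mod 3; (2|3)=-1, (1|3)=+1; (−1)^{-1·1·1}·(-1)^1·(+1)^-1 = +1.
Ram(-1155, 15015) = {5, 7, 11, 13}; no ℚ_5-point on the conic.

[5, 7, 11, 13]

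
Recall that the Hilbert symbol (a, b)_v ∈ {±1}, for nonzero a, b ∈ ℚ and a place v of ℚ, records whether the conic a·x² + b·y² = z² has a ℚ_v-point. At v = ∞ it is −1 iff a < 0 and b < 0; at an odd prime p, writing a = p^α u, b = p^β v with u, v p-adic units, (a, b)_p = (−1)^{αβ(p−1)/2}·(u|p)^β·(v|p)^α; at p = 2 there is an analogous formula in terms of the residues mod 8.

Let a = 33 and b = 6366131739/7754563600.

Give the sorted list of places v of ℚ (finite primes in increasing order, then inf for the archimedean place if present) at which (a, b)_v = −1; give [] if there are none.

Mod squares: a ≡ 33, b ≡ 11. Check v ∈ {∞, 2, 3, 5, 7, 11, 17, 37}.
v=5: a=5^0·(≡3), b=5^-2·(≡1) mod 5; (3|5)=-1, (1|5)=+1; (−1)^{0·-2·2}·(-1)^-2·(+1)^0 = +1.
v=2: v_2(a)=0, v_2(b)=-4; units ≡ 1, 3 (mod 8); ε·ε+αω+βω = 0·1+0·1+-4·0 ≡ 0  ⇒  (a,b)_2 = +1.
v=11: a=11^1·(≡3), b=11^3·(≡5) mod 11; (3|11)=+1, (5|11)=+1; (−1)^{1·3·5}·(+1)^3·(+1)^1 = -1.
v=3: a=3^1·(≡2), b=3^14·(≡2) mod 3; (2|3)=-1, (2|3)=-1; (−1)^{1·14·1}·(-1)^14·(-1)^1 = -1.
v=7: a=7^0·(≡5), b=7^-2·(≡2) mod 7; (5|7)=-1, (2|7)=+1; (−1)^{0·-2·3}·(-1)^-2·(+1)^0 = +1.
v=∞: 33 > 0 and 11 > 0  ⇒  (a,b)_∞ = +1.
v=37: a=37^0·(≡33), b=37^-2·(≡4) mod 37; (33|37)=+1, (4|37)=+1; (−1)^{0·-2·18}·(+1)^-2·(+1)^0 = +1.
v=17: a=17^0·(≡16), b=17^-2·(≡14) mod 17; (16|17)=+1, (14|17)=-1; (−1)^{0·-2·8}·(+1)^-2·(-1)^0 = +1.
Ram(33, 11) = {3, 11}; no ℚ_3-point on the conic.

[3, 11]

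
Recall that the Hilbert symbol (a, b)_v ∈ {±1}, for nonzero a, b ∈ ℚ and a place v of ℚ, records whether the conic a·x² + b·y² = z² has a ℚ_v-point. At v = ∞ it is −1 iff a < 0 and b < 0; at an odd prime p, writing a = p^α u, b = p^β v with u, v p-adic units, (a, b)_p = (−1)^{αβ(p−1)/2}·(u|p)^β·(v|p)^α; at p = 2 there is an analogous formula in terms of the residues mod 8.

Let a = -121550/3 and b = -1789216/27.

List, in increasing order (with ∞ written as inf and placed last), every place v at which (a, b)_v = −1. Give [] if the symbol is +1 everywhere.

Mod squares: a ≡ -14586, b ≡ -335478. Check v ∈ {∞, 2, 3, 5, 11, 13, 17, 23}.
v=∞: -14586 < 0 and -335478 < 0  ⇒  (a,b)_∞ = -1.
v=13: a=13^1·(≡12), b=13^1·(≡12) mod 13; (12|13)=+1, (12|13)=+1; (−1)^{1·1·6}·(+1)^1·(+1)^1 = +1.
v=17: a=17^1·(≡8), b=17^1·(≡5) mod 17; (8|17)=+1, (5|17)=-1; (−1)^{1·1·8}·(+1)^1·(-1)^1 = -1.
v=2: v_2(a)=1, v_2(b)=5; units ≡ 3, 5 (mod 8); ε·ε+αω+βω = 1·0+1·1+5·1 ≡ 0  ⇒  (a,b)_2 = +1.
v=11: a=11^1·(≡9), b=11^1·(≡9) mod 11; (9|11)=+1, (9|11)=+1; (−1)^{1·1·5}·(+1)^1·(+1)^1 = -1.
v=23: a=23^0·(≡17), b=23^1·(≡10) mod 23; (17|23)=-1, (10|23)=-1; (−1)^{0·1·11}·(-1)^1·(-1)^0 = -1.
v=3: a=3^-1·(≡1), b=3^-3·(≡2) mod 3; (1|3)=+1, (2|3)=-1; (−1)^{-1·-3·1}·(+1)^-3·(-1)^-1 = +1.
v=5: a=5^2·(≡1), b=5^0·(≡2) mod 5; (1|5)=+1, (2|5)=-1; (−1)^{2·0·2}·(+1)^0·(-1)^2 = +1.
(-14586, -335478 / ℚ) ramifies at {11, 17, 23, ∞}: a division algebra.

[11, 17, 23, inf]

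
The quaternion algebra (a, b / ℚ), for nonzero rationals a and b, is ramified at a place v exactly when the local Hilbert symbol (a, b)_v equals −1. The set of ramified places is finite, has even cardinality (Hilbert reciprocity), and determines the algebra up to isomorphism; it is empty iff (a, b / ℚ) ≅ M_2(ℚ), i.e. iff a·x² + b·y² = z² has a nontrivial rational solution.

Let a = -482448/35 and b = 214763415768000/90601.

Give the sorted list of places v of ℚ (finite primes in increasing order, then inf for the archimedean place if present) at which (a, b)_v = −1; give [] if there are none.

[11, 17]

Mod squares: a ≡ -1995, b ≡ 53295. Check v ∈ {∞, 2, 3, 5, 7, 11, 17, 19, 23, 43}.
v=7: a=7^-1·(≡4), b=7^-2·(≡1) mod 7; (4|7)=+1, (1|7)=+1; (−1)^{-1·-2·3}·(+1)^-2·(+1)^-1 = +1.
v=∞: -1995 < 0 and 53295 > 0  ⇒  (a,b)_∞ = +1.
v=17: a=17^0·(≡12), b=17^1·(≡12) mod 17; (12|17)=-1, (12|17)=-1; (−1)^{0·1·8}·(-1)^1·(-1)^0 = -1.
v=23: a=23^2·(≡16), b=23^4·(≡2) mod 23; (16|23)=+1, (2|23)=+1; (−1)^{2·4·11}·(+1)^4·(+1)^2 = +1.
v=5: a=5^-1·(≡1), b=5^3·(≡4) mod 5; (1|5)=+1, (4|5)=+1; (−1)^{-1·3·2}·(+1)^3·(+1)^-1 = +1.
v=19: a=19^1·(≡9), b=19^1·(≡14) mod 19; (9|19)=+1, (14|19)=-1; (−1)^{1·1·9}·(+1)^1·(-1)^1 = +1.
v=43: a=43^0·(≡20), b=43^-2·(≡2) mod 43; (20|43)=-1, (2|43)=-1; (−1)^{0·-2·21}·(-1)^-2·(-1)^0 = +1.
v=2: v_2(a)=4, v_2(b)=6; units ≡ 5, 7 (mod 8); ε·ε+αω+βω = 0·1+4·0+6·1 ≡ 0  ⇒  (a,b)_2 = +1.
v=3: a=3^1·(≡1), b=3^3·(≡2) mod 3; (1|3)=+1, (2|3)=-1; (−1)^{1·3·1}·(+1)^3·(-1)^1 = +1.
v=11: a=11^0·(≡6), b=11^1·(≡1) mod 11; (6|11)=-1, (1|11)=+1; (−1)^{0·1·5}·(-1)^1·(+1)^0 = -1.
Ram(-1995, 53295) = {11, 17}; no ℚ_11-point on the conic.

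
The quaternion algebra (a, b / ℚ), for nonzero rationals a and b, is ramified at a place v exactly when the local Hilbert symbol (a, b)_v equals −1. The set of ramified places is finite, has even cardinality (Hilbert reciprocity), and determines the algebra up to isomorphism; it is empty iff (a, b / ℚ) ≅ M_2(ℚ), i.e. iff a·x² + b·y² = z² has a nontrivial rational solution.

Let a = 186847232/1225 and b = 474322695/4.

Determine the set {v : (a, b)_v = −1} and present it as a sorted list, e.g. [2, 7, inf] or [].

[3, 5, 7, 13]

(a, b) ≡ (377, 33495) mod (ℚ^×)²; places V = {2, 3, 5, 7, 11, 13, 17, 29, ∞}.
(a,b)_11: α=2, u≡3; β=1, v≡9 (mod 11); (3|11)=+1, (9|11)=+1; sign (−1)^0·+1^1·+1^2 = +1.
(a,b)_29: α=1, u≡7; β=1, v≡25 (mod 29); (7|29)=+1, (25|29)=+1; sign (−1)^0·+1^1·+1^1 = +1.
(a,b)_17: α=0, u≡11; β=2, v≡6 (mod 17); (11|17)=-1, (6|17)=-1; sign (−1)^0·-1^2·-1^0 = +1.
(a,b)_2: α=12, β=-2; u≡1, v≡7 (mod 8); ε(u)ε(v)=0·1, αω(v)=12·0, βω(u)=-2·0; sum ≡ 0  ⇒  +1.
(a,b)_∞: sgn(377)=+, sgn(33495)=+, so +1.
(a,b)_13: α=1, u≡4; β=0, v≡7 (mod 13); (4|13)=+1, (7|13)=-1; sign (−1)^0·+1^0·-1^1 = -1.
(a,b)_7: α=-2, u≡3; β=3, v≡2 (mod 7); (3|7)=-1, (2|7)=+1; sign (−1)^0·-1^3·+1^-2 = -1.
(a,b)_3: α=0, u≡2; β=1, v≡2 (mod 3); (2|3)=-1, (2|3)=-1; sign (−1)^0·-1^1·-1^0 = -1.
(a,b)_5: α=-2, u≡3; β=1, v≡1 (mod 5); (3|5)=-1, (1|5)=+1; sign (−1)^0·-1^1·+1^-2 = -1.
Ram(377, 33495) = {3, 5, 7, 13}; no ℚ_3-point on the conic.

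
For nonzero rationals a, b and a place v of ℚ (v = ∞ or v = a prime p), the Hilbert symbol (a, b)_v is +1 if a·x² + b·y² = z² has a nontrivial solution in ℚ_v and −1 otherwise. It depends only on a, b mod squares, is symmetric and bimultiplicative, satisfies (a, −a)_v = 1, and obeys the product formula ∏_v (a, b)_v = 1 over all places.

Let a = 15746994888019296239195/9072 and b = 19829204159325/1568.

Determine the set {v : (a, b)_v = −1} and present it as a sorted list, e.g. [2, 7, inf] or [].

[2, 3, 19, 31]

Mod squares: a ≡ 1085, b ≡ 112746. Check v ∈ {∞, 2, 3, 5, 7, 11, 13, 19, 23, 31, 43}.
v=13: a=13^2·(≡5), b=13^0·(≡10) mod 13; (5|13)=-1, (10|13)=+1; (−1)^{2·0·6}·(-1)^0·(+1)^2 = +1.
v=19: a=19^2·(≡18), b=19^1·(≡5) mod 19; (18|19)=-1, (5|19)=+1; (−1)^{2·1·9}·(-1)^1·(+1)^2 = -1.
v=31: a=31^3·(≡9), b=31^2·(≡17) mod 31; (9|31)=+1, (17|31)=-1; (−1)^{3·2·15}·(+1)^2·(-1)^3 = -1.
v=23: a=23^2·(≡8), b=23^1·(≡3) mod 23; (8|23)=+1, (3|23)=+1; (−1)^{2·1·11}·(+1)^1·(+1)^2 = +1.
v=5: a=5^1·(≡2), b=5^2·(≡1) mod 5; (2|5)=-1, (1|5)=+1; (−1)^{1·2·2}·(-1)^2·(+1)^1 = +1.
v=11: a=11^6·(≡7), b=11^4·(≡7) mod 11; (7|11)=-1, (7|11)=-1; (−1)^{6·4·5}·(-1)^4·(-1)^6 = +1.
v=7: a=7^-1·(≡4), b=7^-2·(≡2) mod 7; (4|7)=+1, (2|7)=+1; (−1)^{-1·-2·3}·(+1)^-2·(+1)^-1 = +1.
v=∞: 1085 > 0 and 112746 > 0  ⇒  (a,b)_∞ = +1.
v=43: a=43^2·(≡1), b=43^1·(≡2) mod 43; (1|43)=+1, (2|43)=-1; (−1)^{2·1·21}·(+1)^1·(-1)^2 = +1.
v=3: a=3^-4·(≡2), b=3^1·(≡1) mod 3; (2|3)=-1, (1|3)=+1; (−1)^{-4·1·1}·(-1)^1·(+1)^-4 = -1.
v=2: v_2(a)=-4, v_2(b)=-5; units ≡ 5, 5 (mod 8); ε·ε+αω+βω = 0·0+-4·1+-5·1 ≡ 1  ⇒  (a,b)_2 = -1.
(1085, 112746 / ℚ) ramifies at {2, 3, 19, 31}: a division algebra.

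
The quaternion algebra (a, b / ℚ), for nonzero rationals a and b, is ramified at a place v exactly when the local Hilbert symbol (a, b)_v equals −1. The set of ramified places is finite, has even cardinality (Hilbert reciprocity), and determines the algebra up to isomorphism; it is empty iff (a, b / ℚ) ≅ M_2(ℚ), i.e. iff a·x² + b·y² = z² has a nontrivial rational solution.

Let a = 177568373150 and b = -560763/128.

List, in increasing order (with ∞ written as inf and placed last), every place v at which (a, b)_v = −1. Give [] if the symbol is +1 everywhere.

Mod squares: a ≡ 401534, b ≡ -13846. Check v ∈ {∞, 2, 3, 5, 7, 19, 23, 29, 43}.
v=∞: 401534 > 0 and -13846 < 0  ⇒  (a,b)_∞ = +1.
v=29: a=29^1·(≡23), b=29^0·(≡25) mod 29; (23|29)=+1, (25|29)=+1; (−1)^{1·0·14}·(+1)^0·(+1)^1 = +1.
v=7: a=7^3·(≡1), b=7^1·(≡3) mod 7; (1|7)=+1, (3|7)=-1; (−1)^{3·1·3}·(+1)^1·(-1)^3 = +1.
v=23: a=23^1·(≡4), b=23^1·(≡7) mod 23; (4|23)=+1, (7|23)=-1; (−1)^{1·1·11}·(+1)^1·(-1)^1 = +1.
v=2: v_2(a)=1, v_2(b)=-7; units ≡ 7, 5 (mod 8); ε·ε+αω+βω = 1·0+1·1+-7·0 ≡ 1  ⇒  (a,b)_2 = -1.
v=43: a=43^1·(≡5), b=43^1·(≡12) mod 43; (5|43)=-1, (12|43)=-1; (−1)^{1·1·21}·(-1)^1·(-1)^1 = -1.
v=3: a=3^0·(≡2), b=3^4·(≡2) mod 3; (2|3)=-1, (2|3)=-1; (−1)^{0·4·1}·(-1)^4·(-1)^0 = +1.
v=19: a=19^2·(≡6), b=19^0·(≡7) mod 19; (6|19)=+1, (7|19)=+1; (−1)^{2·0·9}·(+1)^0·(+1)^2 = +1.
v=5: a=5^2·(≡1), b=5^0·(≡4) mod 5; (1|5)=+1, (4|5)=+1; (−1)^{2·0·2}·(+1)^0·(+1)^2 = +1.
(401534, -13846 / ℚ) ramifies at {2, 43}: a division algebra.

[2, 43]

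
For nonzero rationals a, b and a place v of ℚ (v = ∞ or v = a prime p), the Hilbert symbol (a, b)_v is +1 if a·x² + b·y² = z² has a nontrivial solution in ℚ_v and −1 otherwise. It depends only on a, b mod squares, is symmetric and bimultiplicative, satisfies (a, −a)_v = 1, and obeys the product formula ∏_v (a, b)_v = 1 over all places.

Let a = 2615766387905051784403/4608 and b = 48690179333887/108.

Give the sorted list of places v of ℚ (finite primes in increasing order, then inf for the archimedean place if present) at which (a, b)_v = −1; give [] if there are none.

[2, 3, 13, 17, 19, 41]

Mod squares: a ≡ 26486, b ≡ 741. Check v ∈ {∞, 2, 3, 7, 11, 13, 17, 19, 41}.
v=7: a=7^6·(≡5), b=7^4·(≡6) mod 7; (5|7)=-1, (6|7)=-1; (−1)^{6·4·3}·(-1)^4·(-1)^6 = +1.
v=19: a=19^1·(≡7), b=19^1·(≡9) mod 19; (7|19)=+1, (9|19)=+1; (−1)^{1·1·9}·(+1)^1·(+1)^1 = -1.
v=11: a=11^2·(≡1), b=11^0·(≡4) mod 11; (1|11)=+1, (4|11)=+1; (−1)^{2·0·5}·(+1)^0·(+1)^2 = +1.
v=17: a=17^3·(≡6), b=17^2·(≡12) mod 17; (6|17)=-1, (12|17)=-1; (−1)^{3·2·8}·(-1)^2·(-1)^3 = -1.
v=3: a=3^-2·(≡2), b=3^-3·(≡1) mod 3; (2|3)=-1, (1|3)=+1; (−1)^{-2·-3·1}·(-1)^-3·(+1)^-2 = -1.
v=13: a=13^4·(≡6), b=13^3·(≡6) mod 13; (6|13)=-1, (6|13)=-1; (−1)^{4·3·6}·(-1)^3·(-1)^4 = -1.
v=41: a=41^3·(≡10), b=41^2·(≡12) mod 41; (10|41)=+1, (12|41)=-1; (−1)^{3·2·20}·(+1)^2·(-1)^3 = -1.
v=2: v_2(a)=-9, v_2(b)=-2; units ≡ 3, 5 (mod 8); ε·ε+αω+βω = 1·0+-9·1+-2·1 ≡ 1  ⇒  (a,b)_2 = -1.
v=∞: 26486 > 0 and 741 > 0  ⇒  (a,b)_∞ = +1.
Ram(26486, 741) = {2, 3, 13, 17, 19, 41}; no ℚ_2-point on the conic.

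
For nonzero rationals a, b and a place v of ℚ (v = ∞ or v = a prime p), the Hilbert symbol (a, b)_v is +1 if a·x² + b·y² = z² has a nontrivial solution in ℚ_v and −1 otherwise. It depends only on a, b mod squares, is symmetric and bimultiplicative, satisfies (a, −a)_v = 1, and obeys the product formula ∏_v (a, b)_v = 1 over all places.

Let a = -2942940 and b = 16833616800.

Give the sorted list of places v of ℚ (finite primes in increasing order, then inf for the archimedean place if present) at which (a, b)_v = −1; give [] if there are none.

[3, 5]

(a, b) ≡ (-15015, 42) mod (ℚ^×)²; places V = {2, 3, 5, 7, 11, 13, ∞}.
(a,b)_11: α=1, u≡2; β=2, v≡5 (mod 11); (2|11)=-1, (5|11)=+1; sign (−1)^0·-1^2·+1^1 = +1.
(a,b)_3: α=1, u≡2; β=1, v≡2 (mod 3); (2|3)=-1, (2|3)=-1; sign (−1)^1·-1^1·-1^1 = -1.
(a,b)_13: α=1, u≡2; β=2, v≡4 (mod 13); (2|13)=-1, (4|13)=+1; sign (−1)^0·-1^2·+1^1 = +1.
(a,b)_∞: sgn(-15015)=−, sgn(42)=+, so +1.
(a,b)_2: α=2, β=5; u≡1, v≡5 (mod 8); ε(u)ε(v)=0·0, αω(v)=2·1, βω(u)=5·0; sum ≡ 0  ⇒  +1.
(a,b)_5: α=1, u≡2; β=2, v≡2 (mod 5); (2|5)=-1, (2|5)=-1; sign (−1)^0·-1^2·-1^1 = -1.
(a,b)_7: α=3, u≡2; β=3, v≡5 (mod 7); (2|7)=+1, (5|7)=-1; sign (−1)^1·+1^3·-1^3 = +1.
Ram(-15015, 42) = {3, 5}; no ℚ_3-point on the conic.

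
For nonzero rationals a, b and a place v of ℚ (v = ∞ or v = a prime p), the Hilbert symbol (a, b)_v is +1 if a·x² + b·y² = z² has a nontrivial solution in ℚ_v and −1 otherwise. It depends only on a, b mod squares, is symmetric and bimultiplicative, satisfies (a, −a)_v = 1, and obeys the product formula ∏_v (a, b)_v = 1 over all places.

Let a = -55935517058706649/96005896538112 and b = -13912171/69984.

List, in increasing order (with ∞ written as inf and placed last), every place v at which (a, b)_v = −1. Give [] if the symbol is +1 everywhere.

(a, b) ≡ (-2, -546) mod (ℚ^×)²; places V = {2, 3, 7, 11, 13, 17, 23, ∞}.
(a,b)_∞: sgn(-2)=−, sgn(-546)=−, so -1.
(a,b)_23: α=4, u≡22; β=2, v≡2 (mod 23); (22|23)=-1, (2|23)=+1; sign (−1)^0·-1^2·+1^4 = +1.
(a,b)_13: α=2, u≡11; β=1, v≡9 (mod 13); (11|13)=-1, (9|13)=+1; sign (−1)^0·-1^1·+1^2 = -1.
(a,b)_2: α=-11, β=-5; u≡7, v≡7 (mod 8); ε(u)ε(v)=1·1, αω(v)=-11·0, βω(u)=-5·0; sum ≡ 1  ⇒  -1.
(a,b)_11: α=-2, u≡1; β=0, v≡1 (mod 11); (1|11)=+1, (1|11)=+1; sign (−1)^0·+1^0·+1^-2 = +1.
(a,b)_7: α=2, u≡5; β=1, v≡3 (mod 7); (5|7)=-1, (3|7)=-1; sign (−1)^0·-1^1·-1^2 = -1.
(a,b)_3: α=-18, u≡1; β=-7, v≡1 (mod 3); (1|3)=+1, (1|3)=+1; sign (−1)^0·+1^-7·+1^-18 = +1.
(a,b)_17: α=6, u≡16; β=2, v≡16 (mod 17); (16|17)=+1, (16|17)=+1; sign (−1)^0·+1^2·+1^6 = +1.
(-2, -546 / ℚ) ramifies at {2, 7, 13, ∞}: a division algebra.

[2, 7, 13, inf]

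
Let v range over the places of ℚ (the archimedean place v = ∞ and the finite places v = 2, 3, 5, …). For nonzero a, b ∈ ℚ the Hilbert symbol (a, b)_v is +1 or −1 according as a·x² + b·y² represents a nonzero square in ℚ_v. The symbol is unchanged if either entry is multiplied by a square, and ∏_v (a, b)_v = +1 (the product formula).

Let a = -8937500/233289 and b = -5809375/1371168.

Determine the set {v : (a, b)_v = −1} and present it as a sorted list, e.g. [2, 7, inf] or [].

Mod squares: a ≡ -143, b ≡ -110. Check v ∈ {∞, 2, 3, 5, 7, 11, 13, 23}.
v=11: a=11^1·(≡4), b=11^1·(≡1) mod 11; (4|11)=+1, (1|11)=+1; (−1)^{1·1·5}·(+1)^1·(+1)^1 = -1.
v=∞: -143 < 0 and -110 < 0  ⇒  (a,b)_∞ = -1.
v=2: v_2(a)=2, v_2(b)=-5; units ≡ 1, 1 (mod 8); ε·ε+αω+βω = 0·0+2·0+-5·0 ≡ 0  ⇒  (a,b)_2 = +1.
v=13: a=13^1·(≡11), b=13^2·(≡6) mod 13; (11|13)=-1, (6|13)=-1; (−1)^{1·2·6}·(-1)^2·(-1)^1 = -1.
v=3: a=3^-2·(≡1), b=3^-4·(≡1) mod 3; (1|3)=+1, (1|3)=+1; (−1)^{-2·-4·1}·(+1)^-4·(+1)^-2 = +1.
v=23: a=23^-2·(≡6), b=23^-2·(≡5) mod 23; (6|23)=+1, (5|23)=-1; (−1)^{-2·-2·11}·(+1)^-2·(-1)^-2 = +1.
v=7: a=7^-2·(≡2), b=7^0·(≡2) mod 7; (2|7)=+1, (2|7)=+1; (−1)^{-2·0·3}·(+1)^0·(+1)^-2 = +1.
v=5: a=5^6·(≡2), b=5^5·(≡2) mod 5; (2|5)=-1, (2|5)=-1; (−1)^{6·5·2}·(-1)^5·(-1)^6 = -1.
Ram(-143, -110) = {5, 11, 13, ∞}; no ℚ_5-point on the conic.

[5, 11, 13, inf]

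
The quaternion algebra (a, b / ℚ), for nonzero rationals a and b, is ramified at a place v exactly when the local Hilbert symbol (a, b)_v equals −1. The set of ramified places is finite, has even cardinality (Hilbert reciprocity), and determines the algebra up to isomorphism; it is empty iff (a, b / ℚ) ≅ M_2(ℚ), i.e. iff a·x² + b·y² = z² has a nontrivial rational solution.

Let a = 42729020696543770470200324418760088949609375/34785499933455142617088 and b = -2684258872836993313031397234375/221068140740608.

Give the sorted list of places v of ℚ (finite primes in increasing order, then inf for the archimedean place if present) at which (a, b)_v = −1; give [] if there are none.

[3, 23, 29, 37]

Mod squares: a ≡ 544149417, b ≡ -554001. Check v ∈ {∞, 2, 3, 5, 7, 19, 23, 29, 31, 37, 41}.
v=23: a=23^4·(≡19), b=23^3·(≡22) mod 23; (19|23)=-1, (22|23)=-1; (−1)^{4·3·11}·(-1)^3·(-1)^4 = -1.
v=19: a=19^3·(≡12), b=19^2·(≡16) mod 19; (12|19)=-1, (16|19)=+1; (−1)^{3·2·9}·(-1)^2·(+1)^3 = +1.
v=2: v_2(a)=-44, v_2(b)=-28; units ≡ 1, 7 (mod 8); ε·ε+αω+βω = 0·1+-44·0+-28·0 ≡ 0  ⇒  (a,b)_2 = +1.
v=41: a=41^7·(≡32), b=41^4·(≡18) mod 41; (32|41)=+1, (18|41)=+1; (−1)^{7·4·20}·(+1)^4·(+1)^7 = +1.
v=∞: 544149417 > 0 and -554001 < 0  ⇒  (a,b)_∞ = +1.
v=5: a=5^8·(≡2), b=5^6·(≡4) mod 5; (2|5)=-1, (4|5)=+1; (−1)^{8·6·2}·(-1)^6·(+1)^8 = +1.
v=31: a=31^1·(≡22), b=31^1·(≡25) mod 31; (22|31)=-1, (25|31)=+1; (−1)^{1·1·15}·(-1)^1·(+1)^1 = +1.
v=7: a=7^-11·(≡2), b=7^-7·(≡5) mod 7; (2|7)=+1, (5|7)=-1; (−1)^{-11·-7·3}·(+1)^-7·(-1)^-11 = +1.
v=37: a=37^1·(≡31), b=37^1·(≡1) mod 37; (31|37)=-1, (1|37)=+1; (−1)^{1·1·18}·(-1)^1·(+1)^1 = -1.
v=3: a=3^21·(≡1), b=3^15·(≡1) mod 3; (1|3)=+1, (1|3)=+1; (−1)^{21·15·1}·(+1)^15·(+1)^21 = -1.
v=29: a=29^3·(≡14), b=29^2·(≡10) mod 29; (14|29)=-1, (10|29)=-1; (−1)^{3·2·14}·(-1)^2·(-1)^3 = -1.
Ram(544149417, -554001) = {3, 23, 29, 37}; no ℚ_3-point on the conic.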